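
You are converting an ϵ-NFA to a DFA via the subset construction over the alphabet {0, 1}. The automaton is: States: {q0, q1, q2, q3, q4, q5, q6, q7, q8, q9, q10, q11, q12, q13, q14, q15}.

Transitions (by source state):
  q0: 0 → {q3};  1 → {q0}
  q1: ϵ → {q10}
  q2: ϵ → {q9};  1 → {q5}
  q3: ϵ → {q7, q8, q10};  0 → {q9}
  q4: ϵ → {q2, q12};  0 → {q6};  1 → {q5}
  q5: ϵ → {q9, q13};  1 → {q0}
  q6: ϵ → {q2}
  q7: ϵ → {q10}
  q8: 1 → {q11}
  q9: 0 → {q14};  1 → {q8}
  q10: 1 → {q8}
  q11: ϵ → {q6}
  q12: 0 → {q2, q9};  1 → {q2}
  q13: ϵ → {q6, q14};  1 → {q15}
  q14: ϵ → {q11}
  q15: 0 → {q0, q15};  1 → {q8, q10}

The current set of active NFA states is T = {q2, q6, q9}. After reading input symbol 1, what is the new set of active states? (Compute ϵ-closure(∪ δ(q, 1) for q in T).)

{q2, q5, q6, q8, q9, q11, q13, q14}

q2 on 1 → {q5}.
q9 on 1 → {q8}.
No 1-transition from q6.
Union after reading 1: {q5, q8}.
Now take the ϵ-closure:
From q5 via ϵ: add q9, q13.
From q13 via ϵ: add q6, q14.
From q6 via ϵ: add q2.
From q14 via ϵ: add q11.
No new states can be added; the closed set is {q2, q5, q6, q8, q9, q11, q13, q14}.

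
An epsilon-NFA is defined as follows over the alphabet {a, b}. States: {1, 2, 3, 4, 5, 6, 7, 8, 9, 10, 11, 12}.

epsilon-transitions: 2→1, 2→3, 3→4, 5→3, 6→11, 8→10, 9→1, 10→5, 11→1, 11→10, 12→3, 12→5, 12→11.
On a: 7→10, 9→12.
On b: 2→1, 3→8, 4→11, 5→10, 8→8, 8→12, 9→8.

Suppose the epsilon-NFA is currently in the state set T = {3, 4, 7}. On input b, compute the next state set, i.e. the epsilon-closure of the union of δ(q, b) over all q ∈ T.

{1, 3, 4, 5, 8, 10, 11}

3 on b → {8}.
4 on b → {11}.
No b-transition from 7.
Union after reading b: {8, 11}.
Now take the epsilon-closure:
From 8 via epsilon: add 10.
From 11 via epsilon: add 1.
From 10 via epsilon: add 5.
From 5 via epsilon: add 3.
From 3 via epsilon: add 4.
No new states can be added; the closed set is {1, 3, 4, 5, 8, 10, 11}.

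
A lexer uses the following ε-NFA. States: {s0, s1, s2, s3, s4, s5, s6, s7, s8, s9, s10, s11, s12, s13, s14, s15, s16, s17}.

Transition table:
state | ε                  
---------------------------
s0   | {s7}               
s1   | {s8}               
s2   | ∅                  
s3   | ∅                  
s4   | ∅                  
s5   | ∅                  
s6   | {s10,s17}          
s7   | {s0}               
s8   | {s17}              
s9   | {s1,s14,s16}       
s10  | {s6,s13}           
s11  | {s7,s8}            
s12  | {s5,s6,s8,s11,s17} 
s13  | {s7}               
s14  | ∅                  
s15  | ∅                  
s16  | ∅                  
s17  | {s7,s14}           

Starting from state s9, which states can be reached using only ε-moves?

{s0, s1, s7, s8, s9, s14, s16, s17}

Start with {s9}.
From s9 via ε: add s1, s14, s16.
From s1 via ε: add s8.
From s8 via ε: add s17.
From s17 via ε: add s7.
From s7 via ε: add s0.
No new states can be added; the closed set is {s0, s1, s7, s8, s9, s14, s16, s17}.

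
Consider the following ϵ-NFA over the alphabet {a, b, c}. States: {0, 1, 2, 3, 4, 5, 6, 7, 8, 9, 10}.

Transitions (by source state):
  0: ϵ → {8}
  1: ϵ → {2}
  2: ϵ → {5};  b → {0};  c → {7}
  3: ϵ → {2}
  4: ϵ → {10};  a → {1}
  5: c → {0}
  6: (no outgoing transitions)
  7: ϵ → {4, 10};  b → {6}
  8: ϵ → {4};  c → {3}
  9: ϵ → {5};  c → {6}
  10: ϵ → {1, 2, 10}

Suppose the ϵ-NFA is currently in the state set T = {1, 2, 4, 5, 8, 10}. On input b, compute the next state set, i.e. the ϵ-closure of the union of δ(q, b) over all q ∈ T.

{0, 1, 2, 4, 5, 8, 10}

2 on b → {0}.
No b-transition from 1, 4, 5, 8, 10.
Union after reading b: {0}.
Now take the ϵ-closure:
From 0 via ϵ: add 8.
From 8 via ϵ: add 4.
From 4 via ϵ: add 10.
From 10 via ϵ: add 1, 2.
From 2 via ϵ: add 5.
No new states can be added; the closed set is {0, 1, 2, 4, 5, 8, 10}.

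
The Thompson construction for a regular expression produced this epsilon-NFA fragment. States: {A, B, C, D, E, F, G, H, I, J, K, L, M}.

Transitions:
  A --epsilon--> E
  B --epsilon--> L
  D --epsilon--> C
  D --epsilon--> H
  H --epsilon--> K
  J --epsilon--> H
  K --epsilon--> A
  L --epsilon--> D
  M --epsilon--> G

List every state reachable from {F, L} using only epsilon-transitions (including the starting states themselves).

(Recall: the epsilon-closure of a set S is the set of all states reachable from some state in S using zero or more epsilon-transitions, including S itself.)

{A, C, D, E, F, H, K, L}

Start with {F, L}.
From L via epsilon: add D.
From D via epsilon: add C, H.
From H via epsilon: add K.
From K via epsilon: add A.
From A via epsilon: add E.
No new states can be added; the closed set is {A, C, D, E, F, H, K, L}.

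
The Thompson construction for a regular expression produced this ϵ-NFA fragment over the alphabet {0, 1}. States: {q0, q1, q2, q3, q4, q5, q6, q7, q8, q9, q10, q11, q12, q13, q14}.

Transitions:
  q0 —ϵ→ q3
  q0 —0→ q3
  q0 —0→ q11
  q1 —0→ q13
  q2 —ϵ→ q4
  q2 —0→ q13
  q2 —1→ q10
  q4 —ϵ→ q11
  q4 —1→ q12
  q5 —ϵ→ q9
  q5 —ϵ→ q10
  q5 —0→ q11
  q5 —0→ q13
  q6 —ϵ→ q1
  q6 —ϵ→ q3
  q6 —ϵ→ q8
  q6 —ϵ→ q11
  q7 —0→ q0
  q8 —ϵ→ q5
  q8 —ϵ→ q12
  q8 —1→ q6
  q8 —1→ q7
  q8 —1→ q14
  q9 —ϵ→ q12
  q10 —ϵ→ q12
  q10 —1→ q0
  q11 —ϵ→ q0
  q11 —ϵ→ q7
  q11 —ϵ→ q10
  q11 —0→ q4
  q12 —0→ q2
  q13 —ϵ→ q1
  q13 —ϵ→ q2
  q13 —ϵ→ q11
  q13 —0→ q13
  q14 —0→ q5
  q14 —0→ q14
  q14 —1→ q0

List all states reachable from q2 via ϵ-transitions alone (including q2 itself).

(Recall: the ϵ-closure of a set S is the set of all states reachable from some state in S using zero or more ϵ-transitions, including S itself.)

{q0, q2, q3, q4, q7, q10, q11, q12}

Start with {q2}.
From q2 via ϵ: add q4.
From q4 via ϵ: add q11.
From q11 via ϵ: add q0, q7, q10.
From q0 via ϵ: add q3.
From q10 via ϵ: add q12.
No new states can be added; the closed set is {q0, q2, q3, q4, q7, q10, q11, q12}.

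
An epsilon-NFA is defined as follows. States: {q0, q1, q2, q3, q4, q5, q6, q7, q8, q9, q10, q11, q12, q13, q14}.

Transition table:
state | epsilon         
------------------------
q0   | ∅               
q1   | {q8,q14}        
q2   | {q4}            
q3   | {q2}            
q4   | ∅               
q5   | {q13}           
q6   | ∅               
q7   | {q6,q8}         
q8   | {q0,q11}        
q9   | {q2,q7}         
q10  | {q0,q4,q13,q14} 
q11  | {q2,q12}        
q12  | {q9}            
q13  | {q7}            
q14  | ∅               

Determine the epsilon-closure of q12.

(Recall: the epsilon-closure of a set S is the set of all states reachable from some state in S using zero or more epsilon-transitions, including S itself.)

Start with {q12}.
From q12 via epsilon: add q9.
From q9 via epsilon: add q2, q7.
From q2 via epsilon: add q4.
From q7 via epsilon: add q6, q8.
From q8 via epsilon: add q0, q11.
No new states can be added; the closed set is {q0, q2, q4, q6, q7, q8, q9, q11, q12}.

{q0, q2, q4, q6, q7, q8, q9, q11, q12}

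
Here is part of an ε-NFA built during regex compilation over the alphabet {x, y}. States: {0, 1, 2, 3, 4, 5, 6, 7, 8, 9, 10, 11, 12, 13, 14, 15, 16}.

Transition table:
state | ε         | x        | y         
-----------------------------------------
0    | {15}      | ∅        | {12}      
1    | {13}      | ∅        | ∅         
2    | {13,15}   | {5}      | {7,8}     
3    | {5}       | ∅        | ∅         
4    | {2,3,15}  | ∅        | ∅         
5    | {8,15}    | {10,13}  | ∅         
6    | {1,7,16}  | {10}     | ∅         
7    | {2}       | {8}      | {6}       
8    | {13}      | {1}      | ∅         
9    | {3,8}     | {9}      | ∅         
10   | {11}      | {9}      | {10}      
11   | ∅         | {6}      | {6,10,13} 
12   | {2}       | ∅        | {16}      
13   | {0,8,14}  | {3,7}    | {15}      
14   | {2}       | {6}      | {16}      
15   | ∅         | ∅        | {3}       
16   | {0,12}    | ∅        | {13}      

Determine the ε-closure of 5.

Start with {5}.
From 5 via ε: add 8, 15.
From 8 via ε: add 13.
From 13 via ε: add 0, 14.
From 14 via ε: add 2.
No new states can be added; the closed set is {0, 2, 5, 8, 13, 14, 15}.

{0, 2, 5, 8, 13, 14, 15}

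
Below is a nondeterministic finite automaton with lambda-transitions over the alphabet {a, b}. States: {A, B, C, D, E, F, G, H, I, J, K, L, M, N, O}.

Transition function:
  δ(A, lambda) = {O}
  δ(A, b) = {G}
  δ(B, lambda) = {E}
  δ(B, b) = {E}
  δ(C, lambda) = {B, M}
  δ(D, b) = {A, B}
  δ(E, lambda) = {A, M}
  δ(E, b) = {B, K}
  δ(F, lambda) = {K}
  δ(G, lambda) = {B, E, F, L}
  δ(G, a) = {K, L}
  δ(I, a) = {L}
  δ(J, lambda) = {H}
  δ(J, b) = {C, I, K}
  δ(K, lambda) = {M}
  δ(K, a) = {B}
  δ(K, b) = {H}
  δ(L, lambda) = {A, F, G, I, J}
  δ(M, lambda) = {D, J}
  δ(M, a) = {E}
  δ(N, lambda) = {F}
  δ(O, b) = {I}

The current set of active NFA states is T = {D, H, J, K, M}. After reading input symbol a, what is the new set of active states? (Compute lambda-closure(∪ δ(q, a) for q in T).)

K on a → {B}.
M on a → {E}.
No a-transition from D, H, J.
Union after reading a: {B, E}.
Now take the lambda-closure:
From E via lambda: add A, M.
From A via lambda: add O.
From M via lambda: add D, J.
From J via lambda: add H.
No new states can be added; the closed set is {A, B, D, E, H, J, M, O}.

{A, B, D, E, H, J, M, O}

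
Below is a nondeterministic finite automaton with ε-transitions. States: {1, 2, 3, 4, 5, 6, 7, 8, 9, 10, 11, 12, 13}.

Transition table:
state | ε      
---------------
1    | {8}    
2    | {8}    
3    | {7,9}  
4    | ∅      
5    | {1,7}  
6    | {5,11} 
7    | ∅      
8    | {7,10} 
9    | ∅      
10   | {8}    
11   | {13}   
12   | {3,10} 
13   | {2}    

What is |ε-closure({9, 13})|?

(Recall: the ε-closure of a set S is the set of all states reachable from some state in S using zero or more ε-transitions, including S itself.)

6

Start with {9, 13}.
From 13 via ε: add 2.
From 2 via ε: add 8.
From 8 via ε: add 7, 10.
ε-closure = {2, 7, 8, 9, 10, 13}, which has 6 states.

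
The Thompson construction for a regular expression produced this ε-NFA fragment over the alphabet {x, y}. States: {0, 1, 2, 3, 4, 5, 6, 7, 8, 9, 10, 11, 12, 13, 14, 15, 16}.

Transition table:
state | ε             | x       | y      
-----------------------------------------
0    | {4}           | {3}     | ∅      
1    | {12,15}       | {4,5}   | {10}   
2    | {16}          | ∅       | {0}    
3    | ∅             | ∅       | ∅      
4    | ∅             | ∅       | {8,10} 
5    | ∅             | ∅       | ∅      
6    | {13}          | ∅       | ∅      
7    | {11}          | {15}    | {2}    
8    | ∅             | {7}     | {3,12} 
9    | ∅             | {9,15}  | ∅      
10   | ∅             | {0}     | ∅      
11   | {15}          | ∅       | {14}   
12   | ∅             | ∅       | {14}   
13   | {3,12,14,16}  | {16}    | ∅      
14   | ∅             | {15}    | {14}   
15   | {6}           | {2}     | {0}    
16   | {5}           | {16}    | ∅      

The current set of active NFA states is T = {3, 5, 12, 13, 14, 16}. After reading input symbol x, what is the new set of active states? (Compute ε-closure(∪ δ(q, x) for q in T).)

13 on x → {16}.
14 on x → {15}.
16 on x → {16}.
No x-transition from 3, 5, 12.
Union after reading x: {15, 16}.
Now take the ε-closure:
From 15 via ε: add 6.
From 16 via ε: add 5.
From 6 via ε: add 13.
From 13 via ε: add 3, 12, 14.
No new states can be added; the closed set is {3, 5, 6, 12, 13, 14, 15, 16}.

{3, 5, 6, 12, 13, 14, 15, 16}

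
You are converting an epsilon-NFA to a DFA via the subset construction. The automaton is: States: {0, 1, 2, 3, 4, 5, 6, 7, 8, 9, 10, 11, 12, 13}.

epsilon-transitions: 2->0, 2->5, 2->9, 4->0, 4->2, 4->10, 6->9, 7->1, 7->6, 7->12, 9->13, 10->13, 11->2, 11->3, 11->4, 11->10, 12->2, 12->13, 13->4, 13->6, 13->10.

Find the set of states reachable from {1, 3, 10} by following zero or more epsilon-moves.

Start with {1, 3, 10}.
From 10 via epsilon: add 13.
From 13 via epsilon: add 4, 6.
From 4 via epsilon: add 0, 2.
From 6 via epsilon: add 9.
From 2 via epsilon: add 5.
No new states can be added; the closed set is {0, 1, 2, 3, 4, 5, 6, 9, 10, 13}.

{0, 1, 2, 3, 4, 5, 6, 9, 10, 13}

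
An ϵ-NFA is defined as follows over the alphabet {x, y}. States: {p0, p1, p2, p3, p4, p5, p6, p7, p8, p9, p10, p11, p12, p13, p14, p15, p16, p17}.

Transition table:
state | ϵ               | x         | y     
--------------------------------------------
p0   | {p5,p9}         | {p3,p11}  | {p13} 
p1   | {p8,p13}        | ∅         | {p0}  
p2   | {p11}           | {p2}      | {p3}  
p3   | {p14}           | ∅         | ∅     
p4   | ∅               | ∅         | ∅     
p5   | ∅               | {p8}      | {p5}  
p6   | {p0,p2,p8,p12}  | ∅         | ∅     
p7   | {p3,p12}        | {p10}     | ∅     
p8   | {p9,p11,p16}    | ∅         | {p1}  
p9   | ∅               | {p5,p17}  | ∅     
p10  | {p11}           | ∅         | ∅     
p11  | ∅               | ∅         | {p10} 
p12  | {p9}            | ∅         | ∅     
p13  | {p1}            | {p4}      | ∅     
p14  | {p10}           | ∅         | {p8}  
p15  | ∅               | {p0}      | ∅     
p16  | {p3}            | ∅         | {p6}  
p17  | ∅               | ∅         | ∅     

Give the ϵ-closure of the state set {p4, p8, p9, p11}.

Start with {p4, p8, p9, p11}.
From p8 via ϵ: add p16.
From p16 via ϵ: add p3.
From p3 via ϵ: add p14.
From p14 via ϵ: add p10.
No new states can be added; the closed set is {p3, p4, p8, p9, p10, p11, p14, p16}.

{p3, p4, p8, p9, p10, p11, p14, p16}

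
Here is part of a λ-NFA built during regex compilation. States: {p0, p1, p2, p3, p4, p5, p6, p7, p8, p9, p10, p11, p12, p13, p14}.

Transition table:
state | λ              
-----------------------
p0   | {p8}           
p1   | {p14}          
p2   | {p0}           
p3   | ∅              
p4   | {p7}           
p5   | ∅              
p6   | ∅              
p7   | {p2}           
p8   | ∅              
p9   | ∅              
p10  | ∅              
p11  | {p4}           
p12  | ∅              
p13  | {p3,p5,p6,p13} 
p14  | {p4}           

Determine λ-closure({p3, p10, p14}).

{p0, p2, p3, p4, p7, p8, p10, p14}

Start with {p3, p10, p14}.
From p14 via λ: add p4.
From p4 via λ: add p7.
From p7 via λ: add p2.
From p2 via λ: add p0.
From p0 via λ: add p8.
No new states can be added; the closed set is {p0, p2, p3, p4, p7, p8, p10, p14}.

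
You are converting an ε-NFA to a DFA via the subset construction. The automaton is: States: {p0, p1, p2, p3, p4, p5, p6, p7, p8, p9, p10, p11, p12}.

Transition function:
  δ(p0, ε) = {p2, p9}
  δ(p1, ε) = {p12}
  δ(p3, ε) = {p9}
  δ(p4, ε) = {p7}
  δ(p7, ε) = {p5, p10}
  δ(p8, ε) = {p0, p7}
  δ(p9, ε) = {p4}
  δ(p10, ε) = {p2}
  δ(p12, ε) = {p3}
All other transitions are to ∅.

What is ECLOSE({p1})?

{p1, p2, p3, p4, p5, p7, p9, p10, p12}

Start with {p1}.
From p1 via ε: add p12.
From p12 via ε: add p3.
From p3 via ε: add p9.
From p9 via ε: add p4.
From p4 via ε: add p7.
From p7 via ε: add p5, p10.
From p10 via ε: add p2.
No new states can be added; the closed set is {p1, p2, p3, p4, p5, p7, p9, p10, p12}.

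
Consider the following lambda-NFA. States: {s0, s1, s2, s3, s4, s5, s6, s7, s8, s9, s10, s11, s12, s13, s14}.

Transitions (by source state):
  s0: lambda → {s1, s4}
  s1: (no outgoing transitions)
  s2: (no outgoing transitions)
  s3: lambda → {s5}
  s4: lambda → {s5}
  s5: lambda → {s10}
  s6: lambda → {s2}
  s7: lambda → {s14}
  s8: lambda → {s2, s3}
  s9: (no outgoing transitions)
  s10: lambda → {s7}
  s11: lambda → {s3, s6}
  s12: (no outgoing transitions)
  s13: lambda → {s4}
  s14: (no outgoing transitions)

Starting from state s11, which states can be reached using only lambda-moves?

{s2, s3, s5, s6, s7, s10, s11, s14}

Start with {s11}.
From s11 via lambda: add s3, s6.
From s3 via lambda: add s5.
From s6 via lambda: add s2.
From s5 via lambda: add s10.
From s10 via lambda: add s7.
From s7 via lambda: add s14.
No new states can be added; the closed set is {s2, s3, s5, s6, s7, s10, s11, s14}.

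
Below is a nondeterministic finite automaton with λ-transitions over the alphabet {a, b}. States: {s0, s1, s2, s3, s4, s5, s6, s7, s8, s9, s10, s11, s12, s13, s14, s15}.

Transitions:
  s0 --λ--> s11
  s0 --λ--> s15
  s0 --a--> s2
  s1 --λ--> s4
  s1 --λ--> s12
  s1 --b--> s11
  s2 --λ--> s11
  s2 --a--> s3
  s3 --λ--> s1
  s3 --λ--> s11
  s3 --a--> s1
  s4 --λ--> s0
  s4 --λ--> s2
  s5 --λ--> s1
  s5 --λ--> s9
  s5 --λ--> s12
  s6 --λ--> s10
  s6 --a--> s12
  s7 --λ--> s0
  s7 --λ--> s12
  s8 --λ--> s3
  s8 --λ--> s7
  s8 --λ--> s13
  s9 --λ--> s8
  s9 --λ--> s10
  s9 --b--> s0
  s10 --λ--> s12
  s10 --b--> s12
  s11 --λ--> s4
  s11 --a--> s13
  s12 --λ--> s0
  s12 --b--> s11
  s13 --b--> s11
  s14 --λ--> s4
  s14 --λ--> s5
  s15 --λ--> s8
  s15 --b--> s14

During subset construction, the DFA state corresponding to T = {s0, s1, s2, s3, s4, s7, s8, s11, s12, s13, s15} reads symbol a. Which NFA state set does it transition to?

{s0, s1, s2, s3, s4, s7, s8, s11, s12, s13, s15}

s0 on a → {s2}.
s2 on a → {s3}.
s3 on a → {s1}.
s11 on a → {s13}.
No a-transition from s1, s4, s7, s8, s12, s13, s15.
Union after reading a: {s1, s2, s3, s13}.
Now take the λ-closure:
From s1 via λ: add s4, s12.
From s2 via λ: add s11.
From s4 via λ: add s0.
From s0 via λ: add s15.
From s15 via λ: add s8.
From s8 via λ: add s7.
No new states can be added; the closed set is {s0, s1, s2, s3, s4, s7, s8, s11, s12, s13, s15}.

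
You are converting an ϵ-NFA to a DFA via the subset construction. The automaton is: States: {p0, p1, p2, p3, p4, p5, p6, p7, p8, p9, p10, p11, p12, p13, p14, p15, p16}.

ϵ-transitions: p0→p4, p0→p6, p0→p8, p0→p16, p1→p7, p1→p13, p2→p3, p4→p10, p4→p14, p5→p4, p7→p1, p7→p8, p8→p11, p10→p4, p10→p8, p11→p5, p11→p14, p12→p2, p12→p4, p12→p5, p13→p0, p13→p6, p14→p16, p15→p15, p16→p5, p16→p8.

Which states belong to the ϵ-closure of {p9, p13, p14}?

Start with {p9, p13, p14}.
From p13 via ϵ: add p0, p6.
From p14 via ϵ: add p16.
From p0 via ϵ: add p4, p8.
From p16 via ϵ: add p5.
From p4 via ϵ: add p10.
From p8 via ϵ: add p11.
No new states can be added; the closed set is {p0, p4, p5, p6, p8, p9, p10, p11, p13, p14, p16}.

{p0, p4, p5, p6, p8, p9, p10, p11, p13, p14, p16}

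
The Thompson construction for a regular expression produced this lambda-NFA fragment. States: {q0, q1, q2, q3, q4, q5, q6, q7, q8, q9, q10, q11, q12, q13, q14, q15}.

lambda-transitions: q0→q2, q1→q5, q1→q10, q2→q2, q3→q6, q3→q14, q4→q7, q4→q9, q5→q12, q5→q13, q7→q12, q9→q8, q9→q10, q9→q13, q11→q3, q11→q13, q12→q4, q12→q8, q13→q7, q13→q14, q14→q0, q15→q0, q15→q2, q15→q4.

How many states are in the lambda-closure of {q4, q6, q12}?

11

Start with {q4, q6, q12}.
From q4 via lambda: add q7, q9.
From q12 via lambda: add q8.
From q9 via lambda: add q10, q13.
From q13 via lambda: add q14.
From q14 via lambda: add q0.
From q0 via lambda: add q2.
lambda-closure = {q0, q2, q4, q6, q7, q8, q9, q10, q12, q13, q14}, which has 11 states.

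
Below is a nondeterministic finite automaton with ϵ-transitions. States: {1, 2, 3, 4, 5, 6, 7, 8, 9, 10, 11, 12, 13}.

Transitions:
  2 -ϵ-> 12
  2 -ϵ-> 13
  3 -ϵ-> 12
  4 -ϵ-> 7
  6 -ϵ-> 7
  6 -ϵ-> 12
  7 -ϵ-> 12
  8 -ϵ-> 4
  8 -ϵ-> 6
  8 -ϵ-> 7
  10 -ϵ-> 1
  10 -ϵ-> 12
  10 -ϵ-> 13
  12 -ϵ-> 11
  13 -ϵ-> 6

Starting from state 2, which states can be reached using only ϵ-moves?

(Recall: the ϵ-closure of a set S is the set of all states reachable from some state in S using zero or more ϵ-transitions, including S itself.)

{2, 6, 7, 11, 12, 13}

Start with {2}.
From 2 via ϵ: add 12, 13.
From 12 via ϵ: add 11.
From 13 via ϵ: add 6.
From 6 via ϵ: add 7.
No new states can be added; the closed set is {2, 6, 7, 11, 12, 13}.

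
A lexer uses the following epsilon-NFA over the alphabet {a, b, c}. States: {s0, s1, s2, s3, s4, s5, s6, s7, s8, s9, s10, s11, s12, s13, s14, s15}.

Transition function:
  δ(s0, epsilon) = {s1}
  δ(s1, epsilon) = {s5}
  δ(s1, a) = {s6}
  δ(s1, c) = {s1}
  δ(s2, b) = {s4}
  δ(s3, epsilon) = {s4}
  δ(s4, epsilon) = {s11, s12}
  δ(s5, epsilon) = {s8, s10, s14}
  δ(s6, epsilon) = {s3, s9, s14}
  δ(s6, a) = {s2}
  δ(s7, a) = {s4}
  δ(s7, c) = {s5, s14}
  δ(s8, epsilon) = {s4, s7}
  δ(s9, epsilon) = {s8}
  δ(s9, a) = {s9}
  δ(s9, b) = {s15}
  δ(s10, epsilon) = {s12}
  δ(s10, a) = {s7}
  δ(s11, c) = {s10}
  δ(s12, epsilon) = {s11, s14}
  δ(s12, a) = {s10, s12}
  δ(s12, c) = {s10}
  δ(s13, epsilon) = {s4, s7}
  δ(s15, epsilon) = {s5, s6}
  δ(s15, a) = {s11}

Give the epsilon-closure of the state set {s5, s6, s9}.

Start with {s5, s6, s9}.
From s5 via epsilon: add s8, s10, s14.
From s6 via epsilon: add s3.
From s3 via epsilon: add s4.
From s8 via epsilon: add s7.
From s10 via epsilon: add s12.
From s4 via epsilon: add s11.
No new states can be added; the closed set is {s3, s4, s5, s6, s7, s8, s9, s10, s11, s12, s14}.

{s3, s4, s5, s6, s7, s8, s9, s10, s11, s12, s14}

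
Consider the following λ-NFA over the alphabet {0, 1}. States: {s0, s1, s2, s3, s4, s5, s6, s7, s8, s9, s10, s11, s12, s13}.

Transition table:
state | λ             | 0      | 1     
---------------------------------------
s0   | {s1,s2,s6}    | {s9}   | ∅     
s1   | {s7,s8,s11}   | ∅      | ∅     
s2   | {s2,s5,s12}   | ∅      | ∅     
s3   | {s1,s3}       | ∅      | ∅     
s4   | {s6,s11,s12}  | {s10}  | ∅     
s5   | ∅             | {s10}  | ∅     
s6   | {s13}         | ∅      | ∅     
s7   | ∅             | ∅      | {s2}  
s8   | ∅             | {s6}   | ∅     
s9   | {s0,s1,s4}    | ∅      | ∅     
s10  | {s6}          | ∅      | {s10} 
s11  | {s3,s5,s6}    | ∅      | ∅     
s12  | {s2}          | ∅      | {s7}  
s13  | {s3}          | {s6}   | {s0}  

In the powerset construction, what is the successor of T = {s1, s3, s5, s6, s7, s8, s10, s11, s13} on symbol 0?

s5 on 0 → {s10}.
s8 on 0 → {s6}.
s13 on 0 → {s6}.
No 0-transition from s1, s3, s6, s7, s10, s11.
Union after reading 0: {s6, s10}.
Now take the λ-closure:
From s6 via λ: add s13.
From s13 via λ: add s3.
From s3 via λ: add s1.
From s1 via λ: add s7, s8, s11.
From s11 via λ: add s5.
No new states can be added; the closed set is {s1, s3, s5, s6, s7, s8, s10, s11, s13}.

{s1, s3, s5, s6, s7, s8, s10, s11, s13}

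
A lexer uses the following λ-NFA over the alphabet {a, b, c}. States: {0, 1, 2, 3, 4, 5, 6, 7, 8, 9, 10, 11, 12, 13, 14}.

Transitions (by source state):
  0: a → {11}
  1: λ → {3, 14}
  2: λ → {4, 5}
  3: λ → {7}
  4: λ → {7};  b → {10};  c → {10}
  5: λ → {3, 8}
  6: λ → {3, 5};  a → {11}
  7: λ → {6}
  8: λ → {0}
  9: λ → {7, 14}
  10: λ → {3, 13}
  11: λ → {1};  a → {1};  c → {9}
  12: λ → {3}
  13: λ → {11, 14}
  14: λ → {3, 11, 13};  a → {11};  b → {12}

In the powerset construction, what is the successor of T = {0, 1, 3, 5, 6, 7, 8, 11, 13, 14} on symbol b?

14 on b → {12}.
No b-transition from 0, 1, 3, 5, 6, 7, 8, 11, 13.
Union after reading b: {12}.
Now take the λ-closure:
From 12 via λ: add 3.
From 3 via λ: add 7.
From 7 via λ: add 6.
From 6 via λ: add 5.
From 5 via λ: add 8.
From 8 via λ: add 0.
No new states can be added; the closed set is {0, 3, 5, 6, 7, 8, 12}.

{0, 3, 5, 6, 7, 8, 12}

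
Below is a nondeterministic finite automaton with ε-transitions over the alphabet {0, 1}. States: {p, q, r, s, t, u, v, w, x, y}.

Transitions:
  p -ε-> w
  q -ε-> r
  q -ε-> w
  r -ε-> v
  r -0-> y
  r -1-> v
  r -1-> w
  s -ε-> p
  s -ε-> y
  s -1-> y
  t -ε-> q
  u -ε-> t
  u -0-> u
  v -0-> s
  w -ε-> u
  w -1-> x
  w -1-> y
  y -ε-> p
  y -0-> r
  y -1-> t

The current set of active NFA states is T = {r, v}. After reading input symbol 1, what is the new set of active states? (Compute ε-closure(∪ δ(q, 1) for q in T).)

r on 1 → {v, w}.
No 1-transition from v.
Union after reading 1: {v, w}.
Now take the ε-closure:
From w via ε: add u.
From u via ε: add t.
From t via ε: add q.
From q via ε: add r.
No new states can be added; the closed set is {q, r, t, u, v, w}.

{q, r, t, u, v, w}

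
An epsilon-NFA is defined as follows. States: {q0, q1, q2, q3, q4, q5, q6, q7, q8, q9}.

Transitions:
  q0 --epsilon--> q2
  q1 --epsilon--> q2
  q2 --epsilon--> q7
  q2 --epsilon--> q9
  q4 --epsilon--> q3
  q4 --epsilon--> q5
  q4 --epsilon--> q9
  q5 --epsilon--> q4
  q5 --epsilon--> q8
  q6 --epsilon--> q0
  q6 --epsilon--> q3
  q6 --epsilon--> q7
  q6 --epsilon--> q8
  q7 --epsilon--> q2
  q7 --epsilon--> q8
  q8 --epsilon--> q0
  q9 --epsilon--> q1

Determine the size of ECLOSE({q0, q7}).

Start with {q0, q7}.
From q0 via epsilon: add q2.
From q7 via epsilon: add q8.
From q2 via epsilon: add q9.
From q9 via epsilon: add q1.
epsilon-closure = {q0, q1, q2, q7, q8, q9}, which has 6 states.

6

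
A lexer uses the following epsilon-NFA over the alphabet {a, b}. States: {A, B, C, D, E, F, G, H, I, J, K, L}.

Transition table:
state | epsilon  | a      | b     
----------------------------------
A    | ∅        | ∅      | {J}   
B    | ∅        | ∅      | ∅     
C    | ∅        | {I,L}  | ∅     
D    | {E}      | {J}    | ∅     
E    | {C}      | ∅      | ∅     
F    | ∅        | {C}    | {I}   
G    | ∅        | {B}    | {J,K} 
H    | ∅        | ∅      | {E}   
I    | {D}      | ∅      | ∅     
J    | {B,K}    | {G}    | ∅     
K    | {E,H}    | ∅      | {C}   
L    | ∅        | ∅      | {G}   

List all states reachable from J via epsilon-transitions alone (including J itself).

{B, C, E, H, J, K}

Start with {J}.
From J via epsilon: add B, K.
From K via epsilon: add E, H.
From E via epsilon: add C.
No new states can be added; the closed set is {B, C, E, H, J, K}.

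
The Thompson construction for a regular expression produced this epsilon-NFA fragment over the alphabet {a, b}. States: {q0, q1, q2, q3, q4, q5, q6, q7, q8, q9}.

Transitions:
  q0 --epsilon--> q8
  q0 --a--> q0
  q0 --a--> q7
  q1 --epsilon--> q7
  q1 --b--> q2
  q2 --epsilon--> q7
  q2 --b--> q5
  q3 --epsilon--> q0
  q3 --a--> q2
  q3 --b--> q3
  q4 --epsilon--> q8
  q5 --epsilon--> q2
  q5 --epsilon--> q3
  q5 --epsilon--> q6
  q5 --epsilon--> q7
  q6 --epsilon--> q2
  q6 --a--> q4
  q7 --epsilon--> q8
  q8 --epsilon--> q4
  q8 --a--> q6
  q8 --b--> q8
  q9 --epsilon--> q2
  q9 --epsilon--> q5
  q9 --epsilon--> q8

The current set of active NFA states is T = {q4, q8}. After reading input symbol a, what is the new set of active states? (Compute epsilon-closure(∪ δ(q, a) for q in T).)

{q2, q4, q6, q7, q8}

q8 on a → {q6}.
No a-transition from q4.
Union after reading a: {q6}.
Now take the epsilon-closure:
From q6 via epsilon: add q2.
From q2 via epsilon: add q7.
From q7 via epsilon: add q8.
From q8 via epsilon: add q4.
No new states can be added; the closed set is {q2, q4, q6, q7, q8}.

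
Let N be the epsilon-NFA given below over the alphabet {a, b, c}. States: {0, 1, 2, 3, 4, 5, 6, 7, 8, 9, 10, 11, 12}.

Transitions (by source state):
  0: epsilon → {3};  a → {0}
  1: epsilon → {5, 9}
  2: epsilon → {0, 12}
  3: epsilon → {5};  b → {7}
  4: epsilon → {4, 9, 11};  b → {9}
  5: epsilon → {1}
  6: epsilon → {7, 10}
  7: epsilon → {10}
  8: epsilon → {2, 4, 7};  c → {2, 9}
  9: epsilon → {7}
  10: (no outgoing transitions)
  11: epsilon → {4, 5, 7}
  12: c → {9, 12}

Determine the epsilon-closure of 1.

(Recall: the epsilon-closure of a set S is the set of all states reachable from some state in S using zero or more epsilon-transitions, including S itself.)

Start with {1}.
From 1 via epsilon: add 5, 9.
From 9 via epsilon: add 7.
From 7 via epsilon: add 10.
No new states can be added; the closed set is {1, 5, 7, 9, 10}.

{1, 5, 7, 9, 10}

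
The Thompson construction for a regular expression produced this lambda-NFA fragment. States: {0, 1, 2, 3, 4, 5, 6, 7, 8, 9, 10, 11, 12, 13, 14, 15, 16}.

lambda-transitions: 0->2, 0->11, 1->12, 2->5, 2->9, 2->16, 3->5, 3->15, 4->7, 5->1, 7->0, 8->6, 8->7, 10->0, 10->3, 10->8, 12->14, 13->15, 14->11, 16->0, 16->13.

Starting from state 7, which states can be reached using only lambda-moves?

{0, 1, 2, 5, 7, 9, 11, 12, 13, 14, 15, 16}

Start with {7}.
From 7 via lambda: add 0.
From 0 via lambda: add 2, 11.
From 2 via lambda: add 5, 9, 16.
From 5 via lambda: add 1.
From 16 via lambda: add 13.
From 1 via lambda: add 12.
From 13 via lambda: add 15.
From 12 via lambda: add 14.
No new states can be added; the closed set is {0, 1, 2, 5, 7, 9, 11, 12, 13, 14, 15, 16}.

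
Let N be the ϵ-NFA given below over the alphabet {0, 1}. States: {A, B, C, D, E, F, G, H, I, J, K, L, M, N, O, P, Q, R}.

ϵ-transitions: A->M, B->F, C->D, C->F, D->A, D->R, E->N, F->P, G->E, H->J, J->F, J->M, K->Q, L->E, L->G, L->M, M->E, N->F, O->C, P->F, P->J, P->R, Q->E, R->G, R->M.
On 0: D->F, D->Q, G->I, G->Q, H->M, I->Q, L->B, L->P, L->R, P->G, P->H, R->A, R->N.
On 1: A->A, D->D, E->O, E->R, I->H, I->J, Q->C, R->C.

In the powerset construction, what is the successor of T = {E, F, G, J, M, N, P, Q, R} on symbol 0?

G on 0 → {I, Q}.
P on 0 → {G, H}.
R on 0 → {A, N}.
No 0-transition from E, F, J, M, N, Q.
Union after reading 0: {A, G, H, I, N, Q}.
Now take the ϵ-closure:
From A via ϵ: add M.
From G via ϵ: add E.
From H via ϵ: add J.
From N via ϵ: add F.
From F via ϵ: add P.
From P via ϵ: add R.
No new states can be added; the closed set is {A, E, F, G, H, I, J, M, N, P, Q, R}.

{A, E, F, G, H, I, J, M, N, P, Q, R}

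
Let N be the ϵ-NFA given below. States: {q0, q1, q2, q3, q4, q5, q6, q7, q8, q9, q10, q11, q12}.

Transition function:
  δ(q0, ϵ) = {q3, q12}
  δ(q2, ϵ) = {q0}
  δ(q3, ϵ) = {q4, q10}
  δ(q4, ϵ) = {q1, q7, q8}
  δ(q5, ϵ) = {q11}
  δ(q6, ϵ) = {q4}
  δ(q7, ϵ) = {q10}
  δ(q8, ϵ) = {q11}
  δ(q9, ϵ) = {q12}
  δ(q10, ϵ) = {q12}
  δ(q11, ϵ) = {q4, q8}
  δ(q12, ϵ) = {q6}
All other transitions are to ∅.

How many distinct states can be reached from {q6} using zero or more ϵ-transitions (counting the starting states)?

8

Start with {q6}.
From q6 via ϵ: add q4.
From q4 via ϵ: add q1, q7, q8.
From q7 via ϵ: add q10.
From q8 via ϵ: add q11.
From q10 via ϵ: add q12.
ϵ-closure = {q1, q4, q6, q7, q8, q10, q11, q12}, which has 8 states.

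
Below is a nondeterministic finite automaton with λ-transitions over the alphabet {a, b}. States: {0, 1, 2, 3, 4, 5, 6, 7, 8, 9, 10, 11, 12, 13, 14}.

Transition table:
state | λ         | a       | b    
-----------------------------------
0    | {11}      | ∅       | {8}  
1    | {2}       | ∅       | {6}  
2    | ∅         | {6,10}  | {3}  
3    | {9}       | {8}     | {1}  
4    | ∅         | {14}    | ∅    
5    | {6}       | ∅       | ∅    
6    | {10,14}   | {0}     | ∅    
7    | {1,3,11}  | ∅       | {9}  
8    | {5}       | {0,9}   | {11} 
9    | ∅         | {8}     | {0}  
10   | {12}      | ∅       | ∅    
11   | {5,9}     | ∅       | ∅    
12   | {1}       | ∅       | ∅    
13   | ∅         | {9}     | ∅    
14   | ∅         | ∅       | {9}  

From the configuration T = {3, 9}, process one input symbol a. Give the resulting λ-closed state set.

3 on a → {8}.
9 on a → {8}.
Union after reading a: {8}.
Now take the λ-closure:
From 8 via λ: add 5.
From 5 via λ: add 6.
From 6 via λ: add 10, 14.
From 10 via λ: add 12.
From 12 via λ: add 1.
From 1 via λ: add 2.
No new states can be added; the closed set is {1, 2, 5, 6, 8, 10, 12, 14}.

{1, 2, 5, 6, 8, 10, 12, 14}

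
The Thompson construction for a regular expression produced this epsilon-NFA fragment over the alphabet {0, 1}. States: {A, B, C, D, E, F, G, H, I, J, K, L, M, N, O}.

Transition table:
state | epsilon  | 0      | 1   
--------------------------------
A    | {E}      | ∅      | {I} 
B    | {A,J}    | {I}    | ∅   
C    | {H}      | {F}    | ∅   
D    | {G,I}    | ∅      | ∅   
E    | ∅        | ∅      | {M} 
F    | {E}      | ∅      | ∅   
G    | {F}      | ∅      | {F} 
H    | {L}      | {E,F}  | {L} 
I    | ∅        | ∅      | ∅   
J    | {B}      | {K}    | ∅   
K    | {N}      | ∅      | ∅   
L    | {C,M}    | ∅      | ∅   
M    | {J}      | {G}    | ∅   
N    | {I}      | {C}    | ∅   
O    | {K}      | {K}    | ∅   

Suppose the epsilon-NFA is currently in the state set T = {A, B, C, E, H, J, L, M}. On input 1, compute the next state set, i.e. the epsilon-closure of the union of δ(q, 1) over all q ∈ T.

A on 1 → {I}.
E on 1 → {M}.
H on 1 → {L}.
No 1-transition from B, C, J, L, M.
Union after reading 1: {I, L, M}.
Now take the epsilon-closure:
From L via epsilon: add C.
From M via epsilon: add J.
From C via epsilon: add H.
From J via epsilon: add B.
From B via epsilon: add A.
From A via epsilon: add E.
No new states can be added; the closed set is {A, B, C, E, H, I, J, L, M}.

{A, B, C, E, H, I, J, L, M}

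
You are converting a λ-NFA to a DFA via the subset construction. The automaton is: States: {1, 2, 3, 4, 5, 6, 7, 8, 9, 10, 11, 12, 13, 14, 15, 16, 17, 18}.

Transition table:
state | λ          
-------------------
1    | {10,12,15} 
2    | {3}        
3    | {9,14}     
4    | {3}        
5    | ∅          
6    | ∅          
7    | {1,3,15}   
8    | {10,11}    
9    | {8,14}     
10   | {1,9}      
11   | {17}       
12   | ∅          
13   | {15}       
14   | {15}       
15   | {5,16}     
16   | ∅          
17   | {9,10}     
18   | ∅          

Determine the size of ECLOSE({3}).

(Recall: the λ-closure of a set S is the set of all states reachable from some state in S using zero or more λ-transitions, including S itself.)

12

Start with {3}.
From 3 via λ: add 9, 14.
From 9 via λ: add 8.
From 14 via λ: add 15.
From 8 via λ: add 10, 11.
From 15 via λ: add 5, 16.
From 10 via λ: add 1.
From 11 via λ: add 17.
From 1 via λ: add 12.
λ-closure = {1, 3, 5, 8, 9, 10, 11, 12, 14, 15, 16, 17}, which has 12 states.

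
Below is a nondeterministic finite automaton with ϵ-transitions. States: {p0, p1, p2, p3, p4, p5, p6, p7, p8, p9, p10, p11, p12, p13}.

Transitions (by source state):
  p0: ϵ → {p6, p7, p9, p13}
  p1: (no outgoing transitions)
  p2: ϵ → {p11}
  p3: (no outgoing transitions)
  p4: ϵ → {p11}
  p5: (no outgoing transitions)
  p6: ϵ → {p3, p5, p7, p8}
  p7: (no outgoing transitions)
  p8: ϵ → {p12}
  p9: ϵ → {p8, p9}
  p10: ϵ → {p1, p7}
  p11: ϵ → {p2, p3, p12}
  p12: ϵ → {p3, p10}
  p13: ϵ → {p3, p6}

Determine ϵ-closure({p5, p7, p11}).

{p1, p2, p3, p5, p7, p10, p11, p12}

Start with {p5, p7, p11}.
From p11 via ϵ: add p2, p3, p12.
From p12 via ϵ: add p10.
From p10 via ϵ: add p1.
No new states can be added; the closed set is {p1, p2, p3, p5, p7, p10, p11, p12}.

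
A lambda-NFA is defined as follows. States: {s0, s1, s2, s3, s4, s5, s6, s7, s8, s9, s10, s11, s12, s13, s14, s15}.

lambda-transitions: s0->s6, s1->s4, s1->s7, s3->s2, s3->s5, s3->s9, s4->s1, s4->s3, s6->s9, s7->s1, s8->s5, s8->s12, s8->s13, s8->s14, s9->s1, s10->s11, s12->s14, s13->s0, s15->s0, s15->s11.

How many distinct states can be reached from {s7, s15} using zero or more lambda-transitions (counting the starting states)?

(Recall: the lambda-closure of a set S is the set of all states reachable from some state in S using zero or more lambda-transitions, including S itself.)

Start with {s7, s15}.
From s7 via lambda: add s1.
From s15 via lambda: add s0, s11.
From s0 via lambda: add s6.
From s1 via lambda: add s4.
From s4 via lambda: add s3.
From s6 via lambda: add s9.
From s3 via lambda: add s2, s5.
lambda-closure = {s0, s1, s2, s3, s4, s5, s6, s7, s9, s11, s15}, which has 11 states.

11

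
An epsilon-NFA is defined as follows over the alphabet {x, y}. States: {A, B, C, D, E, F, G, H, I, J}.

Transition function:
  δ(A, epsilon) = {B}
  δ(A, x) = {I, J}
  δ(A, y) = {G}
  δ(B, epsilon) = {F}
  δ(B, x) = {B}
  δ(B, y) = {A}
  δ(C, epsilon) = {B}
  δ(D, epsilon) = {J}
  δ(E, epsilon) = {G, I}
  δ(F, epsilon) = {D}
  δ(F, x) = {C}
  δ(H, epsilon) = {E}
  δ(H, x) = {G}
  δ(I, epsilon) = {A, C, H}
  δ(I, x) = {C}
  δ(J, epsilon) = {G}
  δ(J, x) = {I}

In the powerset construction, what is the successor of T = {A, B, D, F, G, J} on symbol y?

{A, B, D, F, G, J}

A on y → {G}.
B on y → {A}.
No y-transition from D, F, G, J.
Union after reading y: {A, G}.
Now take the epsilon-closure:
From A via epsilon: add B.
From B via epsilon: add F.
From F via epsilon: add D.
From D via epsilon: add J.
No new states can be added; the closed set is {A, B, D, F, G, J}.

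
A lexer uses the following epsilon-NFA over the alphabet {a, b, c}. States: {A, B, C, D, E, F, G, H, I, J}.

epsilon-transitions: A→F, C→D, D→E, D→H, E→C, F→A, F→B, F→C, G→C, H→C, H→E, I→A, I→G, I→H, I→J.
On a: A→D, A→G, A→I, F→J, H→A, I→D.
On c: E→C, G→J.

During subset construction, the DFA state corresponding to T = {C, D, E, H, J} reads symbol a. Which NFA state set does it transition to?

H on a → {A}.
No a-transition from C, D, E, J.
Union after reading a: {A}.
Now take the epsilon-closure:
From A via epsilon: add F.
From F via epsilon: add B, C.
From C via epsilon: add D.
From D via epsilon: add E, H.
No new states can be added; the closed set is {A, B, C, D, E, F, H}.

{A, B, C, D, E, F, H}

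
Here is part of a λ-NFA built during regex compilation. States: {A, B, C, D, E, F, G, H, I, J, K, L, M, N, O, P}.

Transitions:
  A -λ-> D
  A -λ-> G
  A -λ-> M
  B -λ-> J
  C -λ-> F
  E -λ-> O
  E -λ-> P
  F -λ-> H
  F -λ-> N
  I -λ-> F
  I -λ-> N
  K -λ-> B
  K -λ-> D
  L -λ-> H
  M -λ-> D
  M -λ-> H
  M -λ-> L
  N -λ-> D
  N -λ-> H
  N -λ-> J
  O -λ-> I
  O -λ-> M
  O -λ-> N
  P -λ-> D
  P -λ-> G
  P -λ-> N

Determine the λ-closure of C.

Start with {C}.
From C via λ: add F.
From F via λ: add H, N.
From N via λ: add D, J.
No new states can be added; the closed set is {C, D, F, H, J, N}.

{C, D, F, H, J, N}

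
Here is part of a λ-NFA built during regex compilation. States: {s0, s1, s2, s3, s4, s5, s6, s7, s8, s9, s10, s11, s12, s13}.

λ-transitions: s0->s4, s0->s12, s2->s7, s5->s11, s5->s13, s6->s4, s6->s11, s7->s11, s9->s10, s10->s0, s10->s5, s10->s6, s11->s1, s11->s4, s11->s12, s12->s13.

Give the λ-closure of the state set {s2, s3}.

{s1, s2, s3, s4, s7, s11, s12, s13}

Start with {s2, s3}.
From s2 via λ: add s7.
From s7 via λ: add s11.
From s11 via λ: add s1, s4, s12.
From s12 via λ: add s13.
No new states can be added; the closed set is {s1, s2, s3, s4, s7, s11, s12, s13}.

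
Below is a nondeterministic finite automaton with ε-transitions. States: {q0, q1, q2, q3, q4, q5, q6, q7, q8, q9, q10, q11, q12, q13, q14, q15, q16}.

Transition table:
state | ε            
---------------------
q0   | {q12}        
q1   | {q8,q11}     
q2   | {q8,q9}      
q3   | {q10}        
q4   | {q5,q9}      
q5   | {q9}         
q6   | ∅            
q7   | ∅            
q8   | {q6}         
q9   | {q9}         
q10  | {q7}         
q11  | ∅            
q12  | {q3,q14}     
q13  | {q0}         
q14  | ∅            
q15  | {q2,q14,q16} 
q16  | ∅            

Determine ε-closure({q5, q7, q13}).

Start with {q5, q7, q13}.
From q5 via ε: add q9.
From q13 via ε: add q0.
From q0 via ε: add q12.
From q12 via ε: add q3, q14.
From q3 via ε: add q10.
No new states can be added; the closed set is {q0, q3, q5, q7, q9, q10, q12, q13, q14}.

{q0, q3, q5, q7, q9, q10, q12, q13, q14}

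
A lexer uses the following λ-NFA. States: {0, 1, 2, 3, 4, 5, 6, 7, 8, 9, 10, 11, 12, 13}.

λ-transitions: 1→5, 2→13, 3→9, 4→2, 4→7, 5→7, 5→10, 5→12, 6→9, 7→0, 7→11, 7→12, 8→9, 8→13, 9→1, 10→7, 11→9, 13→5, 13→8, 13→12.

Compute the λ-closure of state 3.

{0, 1, 3, 5, 7, 9, 10, 11, 12}

Start with {3}.
From 3 via λ: add 9.
From 9 via λ: add 1.
From 1 via λ: add 5.
From 5 via λ: add 7, 10, 12.
From 7 via λ: add 0, 11.
No new states can be added; the closed set is {0, 1, 3, 5, 7, 9, 10, 11, 12}.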